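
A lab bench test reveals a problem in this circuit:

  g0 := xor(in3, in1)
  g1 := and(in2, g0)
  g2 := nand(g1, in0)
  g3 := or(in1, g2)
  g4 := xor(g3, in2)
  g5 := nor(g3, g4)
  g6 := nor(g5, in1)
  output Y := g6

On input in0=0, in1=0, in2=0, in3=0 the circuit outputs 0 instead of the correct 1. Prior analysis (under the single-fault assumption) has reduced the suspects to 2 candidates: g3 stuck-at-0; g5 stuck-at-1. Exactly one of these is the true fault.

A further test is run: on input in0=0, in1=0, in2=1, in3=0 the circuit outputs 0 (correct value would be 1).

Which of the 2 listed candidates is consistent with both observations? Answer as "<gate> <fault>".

Evaluate each candidate on input in0=0, in1=0, in2=1, in3=0:
  g3 stuck-at-0: g0=0, g1=0, g2=1, g3=0 [stuck-at-0], g4=1, g5=0, g6=1 → 1 — eliminated
  g5 stuck-at-1: g0=0, g1=0, g2=1, g3=1, g4=0, g5=1 [stuck-at-1], g6=0 → 0 — matches
Only g5 stuck-at-1 reproduces the observed 0.

g5 stuck-at-1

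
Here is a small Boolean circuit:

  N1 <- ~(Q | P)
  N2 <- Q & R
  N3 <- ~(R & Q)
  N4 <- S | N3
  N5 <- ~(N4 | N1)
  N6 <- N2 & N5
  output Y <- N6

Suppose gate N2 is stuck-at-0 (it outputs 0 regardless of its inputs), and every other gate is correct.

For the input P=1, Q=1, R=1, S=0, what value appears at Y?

Propagate with N2 forced: N1=0, N2=0 [stuck-at-0], N3=0, N4=0, N5=1, N6=0.
So Y = 0. (Without the fault it would be 1.)

0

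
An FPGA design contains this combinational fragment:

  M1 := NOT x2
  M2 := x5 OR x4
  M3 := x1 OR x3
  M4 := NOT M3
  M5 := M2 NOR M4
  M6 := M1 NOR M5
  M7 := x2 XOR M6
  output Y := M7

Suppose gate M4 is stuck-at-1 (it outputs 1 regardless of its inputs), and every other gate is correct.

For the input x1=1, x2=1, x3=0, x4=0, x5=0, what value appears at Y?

0

Propagate with M4 forced: M1=0, M2=0, M3=1, M4=1 [stuck-at-1], M5=0, M6=1, M7=0.
So Y = 0. (Without the fault it would be 1.)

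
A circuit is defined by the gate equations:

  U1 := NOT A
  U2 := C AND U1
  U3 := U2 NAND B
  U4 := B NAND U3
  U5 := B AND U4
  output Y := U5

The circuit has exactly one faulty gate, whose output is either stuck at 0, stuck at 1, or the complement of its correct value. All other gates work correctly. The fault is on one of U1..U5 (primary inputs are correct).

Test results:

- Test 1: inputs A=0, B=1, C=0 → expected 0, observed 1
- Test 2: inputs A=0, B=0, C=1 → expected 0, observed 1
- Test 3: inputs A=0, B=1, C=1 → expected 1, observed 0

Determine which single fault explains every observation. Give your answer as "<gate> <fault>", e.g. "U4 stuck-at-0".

U5 inverted output

Fault-free values for test 1 (A=0, B=1, C=0): U1=1, U2=0, U3=1, U4=0, U5=0, giving Y=0. Observed 1.
Test 1: faults giving observed 1 are {U2 stuck-at-1, U2 inverted output, U3 stuck-at-0, U3 inverted output, U4 stuck-at-1, U4 inverted output, U5 stuck-at-1, U5 inverted output}.
Test 2 (A=0, B=0, C=1): fault-free U1=1, U2=1, U3=1, U4=1, U5=0 → 0; observed 1. Eliminates U2 stuck-at-1, U2 inverted output, U3 stuck-at-0, U3 inverted output, U4 stuck-at-1, U4 inverted output.
Test 3 (A=0, B=1, C=1): fault-free U1=1, U2=1, U3=0, U4=1, U5=1 → 1; observed 0. Eliminates U5 stuck-at-1.
Only U5 inverted output is consistent with every test.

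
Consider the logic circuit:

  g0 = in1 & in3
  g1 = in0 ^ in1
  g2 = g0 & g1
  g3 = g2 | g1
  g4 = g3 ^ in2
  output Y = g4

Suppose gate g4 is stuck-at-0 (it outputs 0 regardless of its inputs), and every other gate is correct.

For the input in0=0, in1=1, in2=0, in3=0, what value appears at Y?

0

Propagate with g4 forced: g0=0, g1=1, g2=0, g3=1, g4=0 [stuck-at-0].
So Y = 0. (Without the fault it would be 1.)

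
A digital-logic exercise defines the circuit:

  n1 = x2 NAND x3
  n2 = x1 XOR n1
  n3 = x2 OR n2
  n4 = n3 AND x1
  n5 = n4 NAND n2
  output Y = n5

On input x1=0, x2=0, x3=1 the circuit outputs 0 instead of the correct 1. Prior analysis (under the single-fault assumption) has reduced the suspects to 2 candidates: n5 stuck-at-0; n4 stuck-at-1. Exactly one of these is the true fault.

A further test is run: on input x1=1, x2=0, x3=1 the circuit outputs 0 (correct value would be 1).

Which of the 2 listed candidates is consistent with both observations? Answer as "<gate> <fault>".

Evaluate each candidate on input x1=1, x2=0, x3=1:
  n5 stuck-at-0: n1=1, n2=0, n3=0, n4=0, n5=0 [stuck-at-0] → 0 — matches
  n4 stuck-at-1: n1=1, n2=0, n3=0, n4=1 [stuck-at-1], n5=1 → 1 — eliminated
Only n5 stuck-at-0 reproduces the observed 0.

n5 stuck-at-0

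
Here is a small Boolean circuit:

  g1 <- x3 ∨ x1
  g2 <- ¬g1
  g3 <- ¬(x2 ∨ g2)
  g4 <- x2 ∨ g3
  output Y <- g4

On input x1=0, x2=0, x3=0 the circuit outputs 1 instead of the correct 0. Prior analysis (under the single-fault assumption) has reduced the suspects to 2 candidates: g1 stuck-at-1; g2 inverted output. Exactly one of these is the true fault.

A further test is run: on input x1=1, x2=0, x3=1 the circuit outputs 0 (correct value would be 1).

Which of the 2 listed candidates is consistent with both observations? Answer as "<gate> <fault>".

Evaluate each candidate on input x1=1, x2=0, x3=1:
  g1 stuck-at-1: g1=1 [stuck-at-1], g2=0, g3=1, g4=1 → 1 — eliminated
  g2 inverted output: g1=1, g2=1 [inverted output], g3=0, g4=0 → 0 — matches
Only g2 inverted output reproduces the observed 0.

g2 inverted output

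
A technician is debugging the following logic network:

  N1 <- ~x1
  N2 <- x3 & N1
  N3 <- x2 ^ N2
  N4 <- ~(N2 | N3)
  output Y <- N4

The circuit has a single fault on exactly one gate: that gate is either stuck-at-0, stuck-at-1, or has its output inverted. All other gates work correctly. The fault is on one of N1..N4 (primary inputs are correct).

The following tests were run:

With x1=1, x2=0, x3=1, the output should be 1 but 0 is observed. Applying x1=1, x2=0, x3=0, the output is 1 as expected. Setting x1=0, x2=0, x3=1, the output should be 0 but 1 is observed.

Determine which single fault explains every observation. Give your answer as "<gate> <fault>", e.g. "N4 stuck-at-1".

Fault-free values for test 1 (x1=1, x2=0, x3=1): N1=0, N2=0, N3=0, N4=1, giving Y=1. Observed 0.
Test 1: faults giving observed 0 are {N1 stuck-at-1, N1 inverted output, N2 stuck-at-1, N2 inverted output, N3 stuck-at-1, N3 inverted output, N4 stuck-at-0, N4 inverted output}.
Test 2 (x1=1, x2=0, x3=0): fault-free N1=0, N2=0, N3=0, N4=1 → 1; observed 1. Eliminates N2 stuck-at-1, N2 inverted output, N3 stuck-at-1, N3 inverted output, N4 stuck-at-0, N4 inverted output.
Test 3 (x1=0, x2=0, x3=1): fault-free N1=1, N2=1, N3=1, N4=0 → 0; observed 1. Eliminates N1 stuck-at-1.
Only N1 inverted output is consistent with every test.

N1 inverted output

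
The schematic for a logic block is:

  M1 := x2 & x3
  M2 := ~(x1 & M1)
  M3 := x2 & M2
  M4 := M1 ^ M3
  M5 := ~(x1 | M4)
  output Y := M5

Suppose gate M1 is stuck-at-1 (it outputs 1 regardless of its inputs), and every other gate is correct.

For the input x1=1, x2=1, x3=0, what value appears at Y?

0

Propagate with M1 forced: M1=1 [stuck-at-1], M2=0, M3=0, M4=1, M5=0.
So Y = 0. (Same as the fault-free value — the fault is masked on this input.)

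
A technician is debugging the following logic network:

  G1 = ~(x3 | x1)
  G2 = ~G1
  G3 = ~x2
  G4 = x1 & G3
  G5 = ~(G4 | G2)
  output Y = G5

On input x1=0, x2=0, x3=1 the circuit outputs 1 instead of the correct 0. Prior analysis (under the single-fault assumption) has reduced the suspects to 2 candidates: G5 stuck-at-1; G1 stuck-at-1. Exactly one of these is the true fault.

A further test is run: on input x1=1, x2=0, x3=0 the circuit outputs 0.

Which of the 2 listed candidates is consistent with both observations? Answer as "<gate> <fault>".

G1 stuck-at-1

Evaluate each candidate on input x1=1, x2=0, x3=0:
  G5 stuck-at-1: G1=0, G2=1, G3=1, G4=1, G5=1 [stuck-at-1] → 1 — eliminated
  G1 stuck-at-1: G1=1 [stuck-at-1], G2=0, G3=1, G4=1, G5=0 → 0 — matches
Only G1 stuck-at-1 reproduces the observed 0.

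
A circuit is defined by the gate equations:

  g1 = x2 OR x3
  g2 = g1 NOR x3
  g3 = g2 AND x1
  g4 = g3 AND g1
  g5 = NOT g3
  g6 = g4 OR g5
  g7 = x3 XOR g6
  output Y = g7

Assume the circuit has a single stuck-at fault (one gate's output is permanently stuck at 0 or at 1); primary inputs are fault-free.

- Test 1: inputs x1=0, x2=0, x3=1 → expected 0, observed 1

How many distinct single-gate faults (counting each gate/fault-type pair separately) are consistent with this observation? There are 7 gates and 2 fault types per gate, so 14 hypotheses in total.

3

Fault-free: g1=1, g2=0, g3=0, g4=0, g5=1, g6=1, g7=0 → 0. Observed 1.
  g1 stuck-at-0: output 0 ✗
  g1 stuck-at-1: output 0 ✗
  g2 stuck-at-0: output 0 ✗
  g2 stuck-at-1: output 0 ✗
  g3 stuck-at-0: output 0 ✗
  g3 stuck-at-1: output 0 ✗
  g4 stuck-at-0: output 0 ✗
  g4 stuck-at-1: output 0 ✗
  g5 stuck-at-0: output 1 ✓
  g5 stuck-at-1: output 0 ✗
  g6 stuck-at-0: output 1 ✓
  g6 stuck-at-1: output 0 ✗
  g7 stuck-at-0: output 0 ✗
  g7 stuck-at-1: output 1 ✓
Consistent faults: {g5 stuck-at-0, g6 stuck-at-0, g7 stuck-at-1} — 3 in all.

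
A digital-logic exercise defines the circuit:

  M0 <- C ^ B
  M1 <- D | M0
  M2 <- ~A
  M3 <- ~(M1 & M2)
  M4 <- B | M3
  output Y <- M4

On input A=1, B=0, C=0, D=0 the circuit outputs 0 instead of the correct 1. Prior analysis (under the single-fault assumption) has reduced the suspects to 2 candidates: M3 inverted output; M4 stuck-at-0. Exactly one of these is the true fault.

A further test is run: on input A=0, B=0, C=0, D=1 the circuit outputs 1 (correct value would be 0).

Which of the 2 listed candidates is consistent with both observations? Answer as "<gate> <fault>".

Evaluate each candidate on input A=0, B=0, C=0, D=1:
  M3 inverted output: M0=0, M1=1, M2=1, M3=1 [inverted output], M4=1 → 1 — matches
  M4 stuck-at-0: M0=0, M1=1, M2=1, M3=0, M4=0 [stuck-at-0] → 0 — eliminated
Only M3 inverted output reproduces the observed 1.

M3 inverted output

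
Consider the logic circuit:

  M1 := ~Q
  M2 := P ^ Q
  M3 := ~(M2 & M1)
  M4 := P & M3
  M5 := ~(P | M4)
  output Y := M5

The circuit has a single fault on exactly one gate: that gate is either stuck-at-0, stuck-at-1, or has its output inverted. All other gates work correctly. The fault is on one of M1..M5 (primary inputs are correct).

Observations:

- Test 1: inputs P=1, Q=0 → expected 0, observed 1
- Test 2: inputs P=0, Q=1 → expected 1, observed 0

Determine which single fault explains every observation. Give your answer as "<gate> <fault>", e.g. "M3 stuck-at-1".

M5 inverted output

Fault-free values for test 1 (P=1, Q=0): M1=1, M2=1, M3=0, M4=0, M5=0, giving Y=0. Observed 1.
Test 1: faults giving observed 1 are {M5 stuck-at-1, M5 inverted output}.
Test 2 (P=0, Q=1): fault-free M1=0, M2=1, M3=1, M4=0, M5=1 → 1; observed 0. Eliminates M5 stuck-at-1.
Only M5 inverted output is consistent with every test.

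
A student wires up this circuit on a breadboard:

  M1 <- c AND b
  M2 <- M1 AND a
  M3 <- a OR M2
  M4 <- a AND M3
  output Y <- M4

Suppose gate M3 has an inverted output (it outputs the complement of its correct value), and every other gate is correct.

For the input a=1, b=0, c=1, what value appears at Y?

0

Propagate with M3 forced: M1=0, M2=0, M3=0 [inverted output], M4=0.
So Y = 0. (Without the fault it would be 1.)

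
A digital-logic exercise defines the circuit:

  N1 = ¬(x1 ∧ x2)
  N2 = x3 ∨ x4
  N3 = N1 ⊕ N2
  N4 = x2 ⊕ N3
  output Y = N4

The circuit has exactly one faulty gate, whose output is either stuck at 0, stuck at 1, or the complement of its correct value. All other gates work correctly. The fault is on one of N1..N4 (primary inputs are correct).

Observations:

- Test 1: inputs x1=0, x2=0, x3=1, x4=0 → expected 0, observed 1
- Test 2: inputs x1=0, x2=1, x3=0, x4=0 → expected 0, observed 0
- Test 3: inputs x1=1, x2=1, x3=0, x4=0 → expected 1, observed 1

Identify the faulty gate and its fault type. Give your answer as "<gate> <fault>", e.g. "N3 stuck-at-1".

Fault-free values for test 1 (x1=0, x2=0, x3=1, x4=0): N1=1, N2=1, N3=0, N4=0, giving Y=0. Observed 1.
Test 1: faults giving observed 1 are {N1 stuck-at-0, N1 inverted output, N2 stuck-at-0, N2 inverted output, N3 stuck-at-1, N3 inverted output, N4 stuck-at-1, N4 inverted output}.
Test 2 (x1=0, x2=1, x3=0, x4=0): fault-free N1=1, N2=0, N3=1, N4=0 → 0; observed 0. Eliminates N1 stuck-at-0, N1 inverted output, N2 inverted output, N3 inverted output, N4 stuck-at-1, N4 inverted output.
Test 3 (x1=1, x2=1, x3=0, x4=0): fault-free N1=0, N2=0, N3=0, N4=1 → 1; observed 1. Eliminates N3 stuck-at-1.
Only N2 stuck-at-0 is consistent with every test.

N2 stuck-at-0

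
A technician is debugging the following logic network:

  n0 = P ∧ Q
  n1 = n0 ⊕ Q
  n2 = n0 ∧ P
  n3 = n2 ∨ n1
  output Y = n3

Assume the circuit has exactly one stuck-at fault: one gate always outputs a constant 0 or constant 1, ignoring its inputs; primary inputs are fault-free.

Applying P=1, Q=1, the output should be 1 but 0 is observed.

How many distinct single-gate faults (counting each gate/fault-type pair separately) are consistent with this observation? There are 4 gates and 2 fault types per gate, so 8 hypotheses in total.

2

Fault-free: n0=1, n1=0, n2=1, n3=1 → 1. Observed 0.
  n0 stuck-at-0: output 1 ✗
  n0 stuck-at-1: output 1 ✗
  n1 stuck-at-0: output 1 ✗
  n1 stuck-at-1: output 1 ✗
  n2 stuck-at-0: output 0 ✓
  n2 stuck-at-1: output 1 ✗
  n3 stuck-at-0: output 0 ✓
  n3 stuck-at-1: output 1 ✗
Consistent faults: {n2 stuck-at-0, n3 stuck-at-0} — 2 in all.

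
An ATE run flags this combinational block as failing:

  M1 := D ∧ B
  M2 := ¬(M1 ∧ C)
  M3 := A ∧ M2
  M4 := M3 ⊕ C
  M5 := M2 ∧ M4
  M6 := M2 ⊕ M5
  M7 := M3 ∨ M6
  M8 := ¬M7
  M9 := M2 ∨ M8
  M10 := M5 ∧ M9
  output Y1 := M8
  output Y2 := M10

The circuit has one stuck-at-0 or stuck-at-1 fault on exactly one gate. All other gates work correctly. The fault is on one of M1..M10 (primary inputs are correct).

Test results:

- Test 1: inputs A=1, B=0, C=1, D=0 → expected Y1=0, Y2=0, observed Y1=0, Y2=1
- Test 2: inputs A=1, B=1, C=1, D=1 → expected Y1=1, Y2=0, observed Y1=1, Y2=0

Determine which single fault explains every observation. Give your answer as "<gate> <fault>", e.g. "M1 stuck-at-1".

M4 stuck-at-1

Fault-free values for test 1 (A=1, B=0, C=1, D=0): M1=0, M2=1, M3=1, M4=0, M5=0, M6=1, M7=1, M8=0, M9=1, M10=0, giving Y1=0, Y2=0. Observed Y1=0, Y2=1.
Test 1: faults giving observed Y1=0, Y2=1 are {M4 stuck-at-1, M5 stuck-at-1, M10 stuck-at-1}.
Test 2 (A=1, B=1, C=1, D=1): fault-free M1=1, M2=0, M3=0, M4=1, M5=0, M6=0, M7=0, M8=1, M9=1, M10=0 → Y1=1, Y2=0; observed Y1=1, Y2=0. Eliminates M5 stuck-at-1, M10 stuck-at-1.
Only M4 stuck-at-1 is consistent with every test.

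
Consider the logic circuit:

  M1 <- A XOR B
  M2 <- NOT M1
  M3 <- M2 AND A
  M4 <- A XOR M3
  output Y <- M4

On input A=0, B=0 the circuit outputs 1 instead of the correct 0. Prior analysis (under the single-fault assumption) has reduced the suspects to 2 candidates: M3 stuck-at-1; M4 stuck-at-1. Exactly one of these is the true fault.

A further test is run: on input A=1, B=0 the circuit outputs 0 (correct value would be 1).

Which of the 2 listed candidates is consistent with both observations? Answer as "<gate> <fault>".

M3 stuck-at-1

Evaluate each candidate on input A=1, B=0:
  M3 stuck-at-1: M1=1, M2=0, M3=1 [stuck-at-1], M4=0 → 0 — matches
  M4 stuck-at-1: M1=1, M2=0, M3=0, M4=1 [stuck-at-1] → 1 — eliminated
Only M3 stuck-at-1 reproduces the observed 0.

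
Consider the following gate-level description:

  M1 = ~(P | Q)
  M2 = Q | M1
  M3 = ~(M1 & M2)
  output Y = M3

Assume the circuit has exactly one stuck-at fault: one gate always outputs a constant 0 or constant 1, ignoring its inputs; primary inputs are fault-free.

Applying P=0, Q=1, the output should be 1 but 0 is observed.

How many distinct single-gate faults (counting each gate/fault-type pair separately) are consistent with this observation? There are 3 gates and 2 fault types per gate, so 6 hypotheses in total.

2

Fault-free: M1=0, M2=1, M3=1 → 1. Observed 0.
  M1 stuck-at-0: output 1 ✗
  M1 stuck-at-1: output 0 ✓
  M2 stuck-at-0: output 1 ✗
  M2 stuck-at-1: output 1 ✗
  M3 stuck-at-0: output 0 ✓
  M3 stuck-at-1: output 1 ✗
Consistent faults: {M1 stuck-at-1, M3 stuck-at-0} — 2 in all.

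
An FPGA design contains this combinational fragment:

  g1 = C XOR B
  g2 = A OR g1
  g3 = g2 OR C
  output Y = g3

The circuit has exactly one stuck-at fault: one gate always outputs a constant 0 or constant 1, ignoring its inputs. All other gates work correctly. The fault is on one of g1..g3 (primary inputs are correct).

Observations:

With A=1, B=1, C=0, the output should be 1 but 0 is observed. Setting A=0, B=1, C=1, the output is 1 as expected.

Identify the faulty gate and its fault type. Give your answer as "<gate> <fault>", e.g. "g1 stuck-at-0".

Fault-free values for test 1 (A=1, B=1, C=0): g1=1, g2=1, g3=1, giving Y=1. Observed 0.
Test 1: faults giving observed 0 are {g2 stuck-at-0, g3 stuck-at-0}.
Test 2 (A=0, B=1, C=1): fault-free g1=0, g2=0, g3=1 → 1; observed 1. Eliminates g3 stuck-at-0.
Only g2 stuck-at-0 is consistent with every test.

g2 stuck-at-0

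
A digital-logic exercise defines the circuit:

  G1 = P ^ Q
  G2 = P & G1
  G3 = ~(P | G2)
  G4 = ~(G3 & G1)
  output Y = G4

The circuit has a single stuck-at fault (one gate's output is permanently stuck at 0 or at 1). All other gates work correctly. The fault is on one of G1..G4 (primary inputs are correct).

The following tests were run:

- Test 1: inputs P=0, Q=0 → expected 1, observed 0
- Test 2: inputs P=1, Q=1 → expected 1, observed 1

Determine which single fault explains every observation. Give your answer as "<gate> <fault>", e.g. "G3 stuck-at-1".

G1 stuck-at-1

Fault-free values for test 1 (P=0, Q=0): G1=0, G2=0, G3=1, G4=1, giving Y=1. Observed 0.
Test 1: faults giving observed 0 are {G1 stuck-at-1, G4 stuck-at-0}.
Test 2 (P=1, Q=1): fault-free G1=0, G2=0, G3=0, G4=1 → 1; observed 1. Eliminates G4 stuck-at-0.
Only G1 stuck-at-1 is consistent with every test.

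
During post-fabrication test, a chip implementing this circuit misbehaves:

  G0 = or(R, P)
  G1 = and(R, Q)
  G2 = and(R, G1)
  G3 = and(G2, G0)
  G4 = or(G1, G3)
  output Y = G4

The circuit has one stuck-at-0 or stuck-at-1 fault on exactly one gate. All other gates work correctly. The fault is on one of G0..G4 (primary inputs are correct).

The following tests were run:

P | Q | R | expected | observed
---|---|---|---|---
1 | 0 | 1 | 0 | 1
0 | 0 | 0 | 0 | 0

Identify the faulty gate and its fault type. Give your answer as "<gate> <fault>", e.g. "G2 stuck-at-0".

Fault-free values for test 1 (P=1, Q=0, R=1): G0=1, G1=0, G2=0, G3=0, G4=0, giving Y=0. Observed 1.
Test 1: faults giving observed 1 are {G1 stuck-at-1, G2 stuck-at-1, G3 stuck-at-1, G4 stuck-at-1}.
Test 2 (P=0, Q=0, R=0): fault-free G0=0, G1=0, G2=0, G3=0, G4=0 → 0; observed 0. Eliminates G1 stuck-at-1, G3 stuck-at-1, G4 stuck-at-1.
Only G2 stuck-at-1 is consistent with every test.

G2 stuck-at-1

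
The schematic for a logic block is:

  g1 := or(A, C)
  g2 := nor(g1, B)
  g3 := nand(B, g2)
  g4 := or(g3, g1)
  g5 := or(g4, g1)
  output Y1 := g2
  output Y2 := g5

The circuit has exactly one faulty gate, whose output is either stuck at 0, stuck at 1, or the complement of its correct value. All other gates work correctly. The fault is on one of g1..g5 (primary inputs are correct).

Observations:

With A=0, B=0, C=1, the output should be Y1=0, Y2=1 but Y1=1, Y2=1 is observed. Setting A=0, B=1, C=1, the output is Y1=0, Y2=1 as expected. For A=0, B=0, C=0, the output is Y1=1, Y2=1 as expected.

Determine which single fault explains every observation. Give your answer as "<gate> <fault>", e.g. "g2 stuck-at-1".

g1 stuck-at-0

Fault-free values for test 1 (A=0, B=0, C=1): g1=1, g2=0, g3=1, g4=1, g5=1, giving Y1=0, Y2=1. Observed Y1=1, Y2=1.
Test 1: faults giving observed Y1=1, Y2=1 are {g1 stuck-at-0, g1 inverted output, g2 stuck-at-1, g2 inverted output}.
Test 2 (A=0, B=1, C=1): fault-free g1=1, g2=0, g3=1, g4=1, g5=1 → Y1=0, Y2=1; observed Y1=0, Y2=1. Eliminates g2 stuck-at-1, g2 inverted output.
Test 3 (A=0, B=0, C=0): fault-free g1=0, g2=1, g3=1, g4=1, g5=1 → Y1=1, Y2=1; observed Y1=1, Y2=1. Eliminates g1 inverted output.
Only g1 stuck-at-0 is consistent with every test.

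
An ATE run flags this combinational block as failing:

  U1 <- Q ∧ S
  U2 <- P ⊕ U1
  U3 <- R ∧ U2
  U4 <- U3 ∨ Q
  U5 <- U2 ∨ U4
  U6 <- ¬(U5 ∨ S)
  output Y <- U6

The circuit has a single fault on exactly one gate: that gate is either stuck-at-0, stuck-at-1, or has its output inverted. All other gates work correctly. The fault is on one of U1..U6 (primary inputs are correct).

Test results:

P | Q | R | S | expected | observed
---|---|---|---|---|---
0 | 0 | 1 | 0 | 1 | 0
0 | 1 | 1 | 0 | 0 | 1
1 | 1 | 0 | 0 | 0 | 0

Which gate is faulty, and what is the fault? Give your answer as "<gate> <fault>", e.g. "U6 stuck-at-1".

U4 inverted output

Fault-free values for test 1 (P=0, Q=0, R=1, S=0): U1=0, U2=0, U3=0, U4=0, U5=0, U6=1, giving Y=1. Observed 0.
Test 1: faults giving observed 0 are {U1 stuck-at-1, U1 inverted output, U2 stuck-at-1, U2 inverted output, U3 stuck-at-1, U3 inverted output, U4 stuck-at-1, U4 inverted output, U5 stuck-at-1, U5 inverted output, U6 stuck-at-0, U6 inverted output}.
Test 2 (P=0, Q=1, R=1, S=0): fault-free U1=0, U2=0, U3=0, U4=1, U5=1, U6=0 → 0; observed 1. Eliminates U1 stuck-at-1, U1 inverted output, U2 stuck-at-1, U2 inverted output, U3 stuck-at-1, U3 inverted output, U4 stuck-at-1, U5 stuck-at-1, U6 stuck-at-0.
Test 3 (P=1, Q=1, R=0, S=0): fault-free U1=0, U2=1, U3=0, U4=1, U5=1, U6=0 → 0; observed 0. Eliminates U5 inverted output, U6 inverted output.
Only U4 inverted output is consistent with every test.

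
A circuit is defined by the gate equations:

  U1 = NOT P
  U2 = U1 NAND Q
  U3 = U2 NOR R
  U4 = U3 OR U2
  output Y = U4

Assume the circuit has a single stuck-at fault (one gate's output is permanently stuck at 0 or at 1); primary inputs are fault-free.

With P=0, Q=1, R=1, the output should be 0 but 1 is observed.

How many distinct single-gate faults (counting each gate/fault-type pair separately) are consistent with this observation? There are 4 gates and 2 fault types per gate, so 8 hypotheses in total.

4

Fault-free: U1=1, U2=0, U3=0, U4=0 → 0. Observed 1.
  U1 stuck-at-0: output 1 ✓
  U1 stuck-at-1: output 0 ✗
  U2 stuck-at-0: output 0 ✗
  U2 stuck-at-1: output 1 ✓
  U3 stuck-at-0: output 0 ✗
  U3 stuck-at-1: output 1 ✓
  U4 stuck-at-0: output 0 ✗
  U4 stuck-at-1: output 1 ✓
Consistent faults: {U1 stuck-at-0, U2 stuck-at-1, U3 stuck-at-1, U4 stuck-at-1} — 4 in all.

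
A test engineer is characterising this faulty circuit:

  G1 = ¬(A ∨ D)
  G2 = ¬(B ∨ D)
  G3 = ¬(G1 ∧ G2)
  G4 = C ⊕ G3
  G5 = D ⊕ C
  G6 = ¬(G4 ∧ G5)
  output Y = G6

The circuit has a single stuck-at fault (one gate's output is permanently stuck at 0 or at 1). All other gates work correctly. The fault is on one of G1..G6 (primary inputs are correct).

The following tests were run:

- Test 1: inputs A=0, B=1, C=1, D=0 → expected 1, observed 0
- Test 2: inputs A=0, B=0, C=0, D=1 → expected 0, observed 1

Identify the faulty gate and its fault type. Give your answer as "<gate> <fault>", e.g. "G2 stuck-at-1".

Fault-free values for test 1 (A=0, B=1, C=1, D=0): G1=1, G2=0, G3=1, G4=0, G5=1, G6=1, giving Y=1. Observed 0.
Test 1: faults giving observed 0 are {G2 stuck-at-1, G3 stuck-at-0, G4 stuck-at-1, G6 stuck-at-0}.
Test 2 (A=0, B=0, C=0, D=1): fault-free G1=0, G2=0, G3=1, G4=1, G5=1, G6=0 → 0; observed 1. Eliminates G2 stuck-at-1, G4 stuck-at-1, G6 stuck-at-0.
Only G3 stuck-at-0 is consistent with every test.

G3 stuck-at-0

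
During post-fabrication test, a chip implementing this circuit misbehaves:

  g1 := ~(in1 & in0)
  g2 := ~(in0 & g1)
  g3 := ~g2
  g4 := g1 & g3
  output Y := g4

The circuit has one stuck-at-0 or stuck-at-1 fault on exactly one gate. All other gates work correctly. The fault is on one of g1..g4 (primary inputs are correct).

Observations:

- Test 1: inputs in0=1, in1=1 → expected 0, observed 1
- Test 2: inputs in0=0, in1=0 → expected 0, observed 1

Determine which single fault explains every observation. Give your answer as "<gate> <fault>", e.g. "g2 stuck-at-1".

g4 stuck-at-1

Fault-free values for test 1 (in0=1, in1=1): g1=0, g2=1, g3=0, g4=0, giving Y=0. Observed 1.
Test 1: faults giving observed 1 are {g1 stuck-at-1, g4 stuck-at-1}.
Test 2 (in0=0, in1=0): fault-free g1=1, g2=1, g3=0, g4=0 → 0; observed 1. Eliminates g1 stuck-at-1.
Only g4 stuck-at-1 is consistent with every test.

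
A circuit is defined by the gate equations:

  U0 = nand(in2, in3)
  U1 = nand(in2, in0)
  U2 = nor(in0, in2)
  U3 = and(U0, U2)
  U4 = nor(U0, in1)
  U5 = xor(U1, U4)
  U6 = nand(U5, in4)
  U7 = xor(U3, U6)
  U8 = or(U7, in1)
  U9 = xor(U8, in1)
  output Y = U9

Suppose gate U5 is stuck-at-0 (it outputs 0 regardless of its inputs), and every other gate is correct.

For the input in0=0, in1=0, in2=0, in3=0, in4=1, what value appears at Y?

0

Propagate with U5 forced: U0=1, U1=1, U2=1, U3=1, U4=0, U5=0 [stuck-at-0], U6=1, U7=0, U8=0, U9=0.
So Y = 0. (Without the fault it would be 1.)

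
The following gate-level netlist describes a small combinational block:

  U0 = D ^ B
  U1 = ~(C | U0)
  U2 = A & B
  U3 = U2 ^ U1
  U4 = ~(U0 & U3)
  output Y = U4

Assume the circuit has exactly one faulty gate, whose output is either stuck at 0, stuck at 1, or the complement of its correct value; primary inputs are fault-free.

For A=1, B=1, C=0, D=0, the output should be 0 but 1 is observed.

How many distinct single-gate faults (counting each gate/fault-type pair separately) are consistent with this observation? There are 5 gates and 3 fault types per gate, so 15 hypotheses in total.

10

Fault-free: U0=1, U1=0, U2=1, U3=1, U4=0 → 0. Observed 1.
  U0: stuck-at-0, inverted output ✓; others ✗
  U1: stuck-at-1, inverted output ✓; others ✗
  U2: stuck-at-0, inverted output ✓; others ✗
  U3: stuck-at-0, inverted output ✓; others ✗
  U4: stuck-at-1, inverted output ✓; others ✗
Consistent faults: {U0 stuck-at-0, U0 inverted output, U1 stuck-at-1, U1 inverted output, U2 stuck-at-0, U2 inverted output, U3 stuck-at-0, U3 inverted output, U4 stuck-at-1, U4 inverted output} — 10 in all.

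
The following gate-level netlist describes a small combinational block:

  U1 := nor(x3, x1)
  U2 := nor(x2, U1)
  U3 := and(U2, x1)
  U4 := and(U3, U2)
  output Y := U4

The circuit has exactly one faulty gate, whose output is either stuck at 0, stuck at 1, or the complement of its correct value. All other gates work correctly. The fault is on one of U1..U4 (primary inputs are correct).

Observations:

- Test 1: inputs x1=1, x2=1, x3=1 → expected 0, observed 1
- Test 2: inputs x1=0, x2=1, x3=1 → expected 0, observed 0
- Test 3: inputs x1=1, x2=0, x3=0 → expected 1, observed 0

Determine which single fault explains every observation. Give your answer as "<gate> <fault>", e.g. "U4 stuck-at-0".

Fault-free values for test 1 (x1=1, x2=1, x3=1): U1=0, U2=0, U3=0, U4=0, giving Y=0. Observed 1.
Test 1: faults giving observed 1 are {U2 stuck-at-1, U2 inverted output, U4 stuck-at-1, U4 inverted output}.
Test 2 (x1=0, x2=1, x3=1): fault-free U1=0, U2=0, U3=0, U4=0 → 0; observed 0. Eliminates U4 stuck-at-1, U4 inverted output.
Test 3 (x1=1, x2=0, x3=0): fault-free U1=0, U2=1, U3=1, U4=1 → 1; observed 0. Eliminates U2 stuck-at-1.
Only U2 inverted output is consistent with every test.

U2 inverted output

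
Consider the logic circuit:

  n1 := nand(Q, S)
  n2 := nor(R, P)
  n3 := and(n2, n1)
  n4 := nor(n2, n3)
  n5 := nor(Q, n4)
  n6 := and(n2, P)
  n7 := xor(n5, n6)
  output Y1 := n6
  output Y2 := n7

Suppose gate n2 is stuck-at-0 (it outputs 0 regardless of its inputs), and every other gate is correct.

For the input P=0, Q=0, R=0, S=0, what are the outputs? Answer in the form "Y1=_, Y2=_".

Y1=0, Y2=0

Propagate with n2 forced: n1=1, n2=0 [stuck-at-0], n3=0, n4=1, n5=0, n6=0, n7=0.
So the outputs are Y1=0, Y2=0. (Without the fault they would be Y1=0, Y2=1.)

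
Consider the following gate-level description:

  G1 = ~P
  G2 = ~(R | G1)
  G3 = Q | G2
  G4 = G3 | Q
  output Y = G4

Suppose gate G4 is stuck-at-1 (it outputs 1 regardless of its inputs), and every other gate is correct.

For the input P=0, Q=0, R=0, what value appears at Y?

1

Propagate with G4 forced: G1=1, G2=0, G3=0, G4=1 [stuck-at-1].
So Y = 1. (Without the fault it would be 0.)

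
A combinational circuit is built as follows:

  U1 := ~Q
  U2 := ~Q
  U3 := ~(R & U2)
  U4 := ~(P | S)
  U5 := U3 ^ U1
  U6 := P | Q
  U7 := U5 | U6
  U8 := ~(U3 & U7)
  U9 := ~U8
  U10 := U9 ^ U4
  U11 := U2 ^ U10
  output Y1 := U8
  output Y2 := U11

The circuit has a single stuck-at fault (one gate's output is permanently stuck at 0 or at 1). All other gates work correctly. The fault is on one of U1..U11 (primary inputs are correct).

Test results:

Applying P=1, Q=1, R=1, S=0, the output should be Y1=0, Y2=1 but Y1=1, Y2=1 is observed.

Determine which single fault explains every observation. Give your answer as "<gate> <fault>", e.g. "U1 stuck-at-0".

Fault-free values for test 1 (P=1, Q=1, R=1, S=0): U1=0, U2=0, U3=1, U4=0, U5=1, U6=1, U7=1, U8=0, U9=1, U10=1, U11=1, giving Y1=0, Y2=1. Observed Y1=1, Y2=1.
Test 1: faults giving observed Y1=1, Y2=1 are {U2 stuck-at-1}.
Only U2 stuck-at-1 is consistent with every test.

U2 stuck-at-1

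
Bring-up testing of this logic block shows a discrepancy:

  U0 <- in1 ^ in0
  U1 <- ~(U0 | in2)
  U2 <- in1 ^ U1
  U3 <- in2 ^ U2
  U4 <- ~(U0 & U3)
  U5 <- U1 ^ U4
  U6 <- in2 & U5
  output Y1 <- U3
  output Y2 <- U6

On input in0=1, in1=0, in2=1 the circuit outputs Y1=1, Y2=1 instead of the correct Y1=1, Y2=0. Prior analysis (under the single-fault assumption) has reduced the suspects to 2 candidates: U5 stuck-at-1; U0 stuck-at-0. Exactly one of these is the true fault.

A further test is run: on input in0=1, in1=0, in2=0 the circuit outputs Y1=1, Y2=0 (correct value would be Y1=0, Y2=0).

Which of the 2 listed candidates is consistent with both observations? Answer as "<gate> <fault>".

U0 stuck-at-0

Evaluate each candidate on input in0=1, in1=0, in2=0:
  U5 stuck-at-1: U0=1, U1=0, U2=0, U3=0, U4=1, U5=1 [stuck-at-1], U6=0 → Y1=0, Y2=0 — eliminated
  U0 stuck-at-0: U0=0 [stuck-at-0], U1=1, U2=1, U3=1, U4=1, U5=0, U6=0 → Y1=1, Y2=0 — matches
Only U0 stuck-at-0 reproduces the observed Y1=1, Y2=0.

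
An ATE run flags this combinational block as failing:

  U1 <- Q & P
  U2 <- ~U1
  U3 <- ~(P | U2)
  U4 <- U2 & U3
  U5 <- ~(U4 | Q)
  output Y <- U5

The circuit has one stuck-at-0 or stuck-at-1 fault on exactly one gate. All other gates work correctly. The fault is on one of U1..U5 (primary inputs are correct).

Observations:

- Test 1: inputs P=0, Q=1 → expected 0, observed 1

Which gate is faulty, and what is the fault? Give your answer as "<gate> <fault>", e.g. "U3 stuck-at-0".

U5 stuck-at-1

Fault-free values for test 1 (P=0, Q=1): U1=0, U2=1, U3=0, U4=0, U5=0, giving Y=0. Observed 1.
Test 1: faults giving observed 1 are {U5 stuck-at-1}.
Only U5 stuck-at-1 is consistent with every test.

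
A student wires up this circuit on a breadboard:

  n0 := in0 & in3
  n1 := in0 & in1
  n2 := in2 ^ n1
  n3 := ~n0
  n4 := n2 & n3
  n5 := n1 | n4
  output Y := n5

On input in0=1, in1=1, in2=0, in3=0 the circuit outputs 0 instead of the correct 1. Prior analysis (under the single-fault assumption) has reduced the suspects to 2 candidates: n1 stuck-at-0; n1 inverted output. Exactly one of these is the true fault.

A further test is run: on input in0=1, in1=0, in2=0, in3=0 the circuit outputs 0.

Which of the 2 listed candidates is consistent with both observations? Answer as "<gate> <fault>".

Evaluate each candidate on input in0=1, in1=0, in2=0, in3=0:
  n1 stuck-at-0: n0=0, n1=0 [stuck-at-0], n2=0, n3=1, n4=0, n5=0 → 0 — matches
  n1 inverted output: n0=0, n1=1 [inverted output], n2=1, n3=1, n4=1, n5=1 → 1 — eliminated
Only n1 stuck-at-0 reproduces the observed 0.

n1 stuck-at-0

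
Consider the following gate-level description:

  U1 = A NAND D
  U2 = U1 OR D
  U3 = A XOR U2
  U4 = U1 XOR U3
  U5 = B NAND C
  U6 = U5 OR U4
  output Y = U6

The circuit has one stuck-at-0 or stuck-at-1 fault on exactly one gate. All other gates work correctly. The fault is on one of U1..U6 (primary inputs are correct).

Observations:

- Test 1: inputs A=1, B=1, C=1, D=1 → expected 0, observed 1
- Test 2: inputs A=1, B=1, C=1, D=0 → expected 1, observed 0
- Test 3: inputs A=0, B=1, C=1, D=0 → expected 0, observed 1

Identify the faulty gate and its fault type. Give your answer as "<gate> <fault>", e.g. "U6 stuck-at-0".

Fault-free values for test 1 (A=1, B=1, C=1, D=1): U1=0, U2=1, U3=0, U4=0, U5=0, U6=0, giving Y=0. Observed 1.
Test 1: faults giving observed 1 are {U1 stuck-at-1, U2 stuck-at-0, U3 stuck-at-1, U4 stuck-at-1, U5 stuck-at-1, U6 stuck-at-1}.
Test 2 (A=1, B=1, C=1, D=0): fault-free U1=1, U2=1, U3=0, U4=1, U5=0, U6=1 → 1; observed 0. Eliminates U1 stuck-at-1, U4 stuck-at-1, U5 stuck-at-1, U6 stuck-at-1.
Test 3 (A=0, B=1, C=1, D=0): fault-free U1=1, U2=1, U3=1, U4=0, U5=0, U6=0 → 0; observed 1. Eliminates U3 stuck-at-1.
Only U2 stuck-at-0 is consistent with every test.

U2 stuck-at-0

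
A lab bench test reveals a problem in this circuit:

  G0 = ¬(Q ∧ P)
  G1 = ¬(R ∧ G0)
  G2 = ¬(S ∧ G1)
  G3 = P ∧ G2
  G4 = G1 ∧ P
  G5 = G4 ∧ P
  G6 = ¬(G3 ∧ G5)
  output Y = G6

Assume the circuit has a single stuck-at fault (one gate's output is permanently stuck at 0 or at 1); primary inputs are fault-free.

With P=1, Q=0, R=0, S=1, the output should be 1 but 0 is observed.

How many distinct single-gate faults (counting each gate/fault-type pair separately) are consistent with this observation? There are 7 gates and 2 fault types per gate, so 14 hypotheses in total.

3

Fault-free: G0=1, G1=1, G2=0, G3=0, G4=1, G5=1, G6=1 → 1. Observed 0.
  G0 stuck-at-0: output 1 ✗
  G0 stuck-at-1: output 1 ✗
  G1 stuck-at-0: output 1 ✗
  G1 stuck-at-1: output 1 ✗
  G2 stuck-at-0: output 1 ✗
  G2 stuck-at-1: output 0 ✓
  G3 stuck-at-0: output 1 ✗
  G3 stuck-at-1: output 0 ✓
  G4 stuck-at-0: output 1 ✗
  G4 stuck-at-1: output 1 ✗
  G5 stuck-at-0: output 1 ✗
  G5 stuck-at-1: output 1 ✗
  G6 stuck-at-0: output 0 ✓
  G6 stuck-at-1: output 1 ✗
Consistent faults: {G2 stuck-at-1, G3 stuck-at-1, G6 stuck-at-0} — 3 in all.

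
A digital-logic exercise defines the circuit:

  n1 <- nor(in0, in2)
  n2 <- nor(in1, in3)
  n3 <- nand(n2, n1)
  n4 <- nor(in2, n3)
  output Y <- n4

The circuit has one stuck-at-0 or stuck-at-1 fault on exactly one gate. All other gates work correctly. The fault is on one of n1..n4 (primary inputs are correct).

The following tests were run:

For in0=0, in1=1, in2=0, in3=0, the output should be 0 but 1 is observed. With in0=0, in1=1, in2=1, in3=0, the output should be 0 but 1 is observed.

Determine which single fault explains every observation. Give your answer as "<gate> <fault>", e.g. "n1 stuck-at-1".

n4 stuck-at-1

Fault-free values for test 1 (in0=0, in1=1, in2=0, in3=0): n1=1, n2=0, n3=1, n4=0, giving Y=0. Observed 1.
Test 1: faults giving observed 1 are {n2 stuck-at-1, n3 stuck-at-0, n4 stuck-at-1}.
Test 2 (in0=0, in1=1, in2=1, in3=0): fault-free n1=0, n2=0, n3=1, n4=0 → 0; observed 1. Eliminates n2 stuck-at-1, n3 stuck-at-0.
Only n4 stuck-at-1 is consistent with every test.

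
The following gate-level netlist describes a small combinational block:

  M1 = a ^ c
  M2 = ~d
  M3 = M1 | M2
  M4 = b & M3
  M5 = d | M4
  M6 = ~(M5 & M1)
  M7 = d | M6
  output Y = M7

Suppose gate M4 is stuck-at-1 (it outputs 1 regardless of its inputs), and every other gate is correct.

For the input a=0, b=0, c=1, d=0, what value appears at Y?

Propagate with M4 forced: M1=1, M2=1, M3=1, M4=1 [stuck-at-1], M5=1, M6=0, M7=0.
So Y = 0. (Without the fault it would be 1.)

0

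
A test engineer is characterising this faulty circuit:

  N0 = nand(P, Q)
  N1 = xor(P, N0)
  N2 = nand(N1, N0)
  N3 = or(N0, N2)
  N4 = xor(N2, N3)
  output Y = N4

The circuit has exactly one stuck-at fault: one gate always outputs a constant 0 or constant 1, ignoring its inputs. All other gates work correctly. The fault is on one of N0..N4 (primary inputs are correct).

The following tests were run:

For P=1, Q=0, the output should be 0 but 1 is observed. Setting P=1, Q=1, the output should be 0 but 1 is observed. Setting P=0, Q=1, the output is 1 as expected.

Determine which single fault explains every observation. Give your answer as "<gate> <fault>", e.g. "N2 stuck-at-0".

N4 stuck-at-1

Fault-free values for test 1 (P=1, Q=0): N0=1, N1=0, N2=1, N3=1, N4=0, giving Y=0. Observed 1.
Test 1: faults giving observed 1 are {N1 stuck-at-1, N2 stuck-at-0, N3 stuck-at-0, N4 stuck-at-1}.
Test 2 (P=1, Q=1): fault-free N0=0, N1=1, N2=1, N3=1, N4=0 → 0; observed 1. Eliminates N1 stuck-at-1, N2 stuck-at-0.
Test 3 (P=0, Q=1): fault-free N0=1, N1=1, N2=0, N3=1, N4=1 → 1; observed 1. Eliminates N3 stuck-at-0.
Only N4 stuck-at-1 is consistent with every test.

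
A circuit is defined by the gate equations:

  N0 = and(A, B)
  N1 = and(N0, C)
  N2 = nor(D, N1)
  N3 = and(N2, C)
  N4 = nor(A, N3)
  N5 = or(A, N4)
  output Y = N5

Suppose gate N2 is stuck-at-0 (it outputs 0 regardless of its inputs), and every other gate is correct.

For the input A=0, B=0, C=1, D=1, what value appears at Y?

1

Propagate with N2 forced: N0=0, N1=0, N2=0 [stuck-at-0], N3=0, N4=1, N5=1.
So Y = 1. (Same as the fault-free value — the fault is masked on this input.)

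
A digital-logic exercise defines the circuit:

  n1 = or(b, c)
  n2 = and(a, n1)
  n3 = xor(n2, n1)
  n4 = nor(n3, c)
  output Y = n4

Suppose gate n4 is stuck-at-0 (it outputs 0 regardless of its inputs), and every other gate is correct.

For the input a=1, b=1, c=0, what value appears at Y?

Propagate with n4 forced: n1=1, n2=1, n3=0, n4=0 [stuck-at-0].
So Y = 0. (Without the fault it would be 1.)

0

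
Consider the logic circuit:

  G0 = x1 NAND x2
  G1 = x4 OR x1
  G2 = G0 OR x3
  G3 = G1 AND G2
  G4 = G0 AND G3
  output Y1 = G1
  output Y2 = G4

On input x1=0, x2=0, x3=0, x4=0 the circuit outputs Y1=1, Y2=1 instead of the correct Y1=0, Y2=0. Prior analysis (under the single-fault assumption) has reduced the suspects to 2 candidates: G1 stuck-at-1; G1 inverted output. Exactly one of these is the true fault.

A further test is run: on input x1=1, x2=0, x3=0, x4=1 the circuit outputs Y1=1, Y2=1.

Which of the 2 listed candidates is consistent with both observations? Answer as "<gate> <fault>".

G1 stuck-at-1

Evaluate each candidate on input x1=1, x2=0, x3=0, x4=1:
  G1 stuck-at-1: G0=1, G1=1 [stuck-at-1], G2=1, G3=1, G4=1 → Y1=1, Y2=1 — matches
  G1 inverted output: G0=1, G1=0 [inverted output], G2=1, G3=0, G4=0 → Y1=0, Y2=0 — eliminated
Only G1 stuck-at-1 reproduces the observed Y1=1, Y2=1.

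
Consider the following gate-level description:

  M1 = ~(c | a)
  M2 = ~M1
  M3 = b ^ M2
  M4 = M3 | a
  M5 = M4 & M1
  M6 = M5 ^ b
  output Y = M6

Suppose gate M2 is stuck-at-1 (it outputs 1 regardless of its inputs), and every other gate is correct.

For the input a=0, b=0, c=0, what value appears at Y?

1

Propagate with M2 forced: M1=1, M2=1 [stuck-at-1], M3=1, M4=1, M5=1, M6=1.
So Y = 1. (Without the fault it would be 0.)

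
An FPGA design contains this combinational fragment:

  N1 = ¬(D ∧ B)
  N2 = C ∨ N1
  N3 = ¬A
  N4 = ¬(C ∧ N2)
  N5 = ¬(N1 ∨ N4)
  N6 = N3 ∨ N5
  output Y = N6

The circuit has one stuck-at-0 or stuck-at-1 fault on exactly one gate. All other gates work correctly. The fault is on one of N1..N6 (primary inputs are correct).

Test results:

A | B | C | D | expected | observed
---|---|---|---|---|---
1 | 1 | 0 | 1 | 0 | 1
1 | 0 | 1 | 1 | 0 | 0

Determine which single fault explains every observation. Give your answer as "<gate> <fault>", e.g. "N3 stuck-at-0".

Fault-free values for test 1 (A=1, B=1, C=0, D=1): N1=0, N2=0, N3=0, N4=1, N5=0, N6=0, giving Y=0. Observed 1.
Test 1: faults giving observed 1 are {N3 stuck-at-1, N4 stuck-at-0, N5 stuck-at-1, N6 stuck-at-1}.
Test 2 (A=1, B=0, C=1, D=1): fault-free N1=1, N2=1, N3=0, N4=0, N5=0, N6=0 → 0; observed 0. Eliminates N3 stuck-at-1, N5 stuck-at-1, N6 stuck-at-1.
Only N4 stuck-at-0 is consistent with every test.

N4 stuck-at-0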